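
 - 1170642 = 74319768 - 75490410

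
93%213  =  93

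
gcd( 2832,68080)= 16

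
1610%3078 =1610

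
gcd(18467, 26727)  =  59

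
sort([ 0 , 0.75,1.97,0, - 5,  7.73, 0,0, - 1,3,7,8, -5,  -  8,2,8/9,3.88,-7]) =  [-8 , - 7,  -  5, - 5, -1, 0 , 0,0,0,0.75,8/9,  1.97,2,3, 3.88,7,7.73 , 8 ]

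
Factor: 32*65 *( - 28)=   -58240 = - 2^7*5^1*7^1*13^1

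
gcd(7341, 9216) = 3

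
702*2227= 1563354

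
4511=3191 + 1320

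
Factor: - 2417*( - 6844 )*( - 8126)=-2^3*17^1 * 29^1*59^1*239^1*2417^1 = - 134419869448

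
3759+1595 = 5354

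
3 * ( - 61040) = -183120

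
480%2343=480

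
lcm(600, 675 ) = 5400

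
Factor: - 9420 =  - 2^2*3^1*5^1 * 157^1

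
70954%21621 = 6091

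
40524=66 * 614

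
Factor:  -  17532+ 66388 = 48856 = 2^3 * 31^1*197^1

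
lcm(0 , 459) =0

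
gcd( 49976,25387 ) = 1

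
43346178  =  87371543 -44025365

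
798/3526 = 399/1763 = 0.23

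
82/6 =13 + 2/3=13.67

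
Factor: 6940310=2^1*5^1*13^1* 197^1*271^1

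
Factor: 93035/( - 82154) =-2^( - 1)*5^1*23^1*809^1*  41077^( - 1)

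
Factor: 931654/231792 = 2^( - 3)*3^( - 1)*11^( - 1)*29^1*439^( - 1 ) * 16063^1= 465827/115896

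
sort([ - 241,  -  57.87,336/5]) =[ - 241 , - 57.87, 336/5] 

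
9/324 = 1/36 =0.03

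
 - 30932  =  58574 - 89506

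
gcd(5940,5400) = 540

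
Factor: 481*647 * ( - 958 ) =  - 298136306 = - 2^1 * 13^1 * 37^1 * 479^1 * 647^1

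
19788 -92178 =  - 72390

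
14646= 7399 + 7247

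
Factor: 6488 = 2^3*811^1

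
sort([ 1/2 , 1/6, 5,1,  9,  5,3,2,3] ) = [1/6 , 1/2 , 1,2 , 3, 3  ,  5,5 , 9 ] 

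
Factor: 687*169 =3^1*13^2*229^1 = 116103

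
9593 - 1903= 7690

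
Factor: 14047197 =3^1*43^1*108893^1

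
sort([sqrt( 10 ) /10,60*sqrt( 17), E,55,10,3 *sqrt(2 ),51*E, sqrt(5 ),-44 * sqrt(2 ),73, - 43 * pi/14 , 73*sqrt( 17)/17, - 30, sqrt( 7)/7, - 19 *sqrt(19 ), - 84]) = [ - 84 ,-19*sqrt(19), - 44*sqrt( 2 ), - 30, - 43*pi/14, sqrt( 10 ) /10,sqrt (7)/7,sqrt(5 ),E , 3*sqrt( 2 ),10,73*sqrt (17)/17, 55 , 73,51*E,60*sqrt( 17 )]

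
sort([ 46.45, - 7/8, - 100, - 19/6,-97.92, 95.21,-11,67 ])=[ - 100,-97.92, - 11, - 19/6 , - 7/8,46.45,67,95.21 ]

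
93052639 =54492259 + 38560380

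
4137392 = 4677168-539776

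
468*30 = 14040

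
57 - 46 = 11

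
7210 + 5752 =12962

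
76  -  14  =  62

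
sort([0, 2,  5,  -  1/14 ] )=[ - 1/14,0, 2,5 ] 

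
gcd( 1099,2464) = 7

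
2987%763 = 698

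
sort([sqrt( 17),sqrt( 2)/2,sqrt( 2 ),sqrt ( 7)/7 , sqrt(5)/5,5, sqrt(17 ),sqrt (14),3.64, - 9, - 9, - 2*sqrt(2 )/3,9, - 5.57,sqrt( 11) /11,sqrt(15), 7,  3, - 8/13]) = [ - 9, - 9, - 5.57, - 2 * sqrt(2)/3, - 8/13,sqrt(11)/11,sqrt(7)/7,sqrt(5) /5,sqrt( 2)/2,sqrt( 2 ), 3,  3.64,sqrt( 14),  sqrt( 15 ), sqrt(17), sqrt(17 ),  5 , 7,9]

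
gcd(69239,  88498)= 1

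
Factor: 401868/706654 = 2^1*3^3 * 13^ ( - 1 )*61^2*27179^( - 1 ) = 200934/353327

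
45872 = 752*61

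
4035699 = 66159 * 61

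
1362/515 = 2 + 332/515 = 2.64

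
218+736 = 954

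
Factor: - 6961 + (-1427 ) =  - 8388= - 2^2*3^2*233^1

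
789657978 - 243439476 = 546218502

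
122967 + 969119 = 1092086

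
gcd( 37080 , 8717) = 1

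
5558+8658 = 14216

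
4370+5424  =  9794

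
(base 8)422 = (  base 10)274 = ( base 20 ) DE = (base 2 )100010010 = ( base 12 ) 1AA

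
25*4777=119425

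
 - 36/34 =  -18/17  =  - 1.06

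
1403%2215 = 1403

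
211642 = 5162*41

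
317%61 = 12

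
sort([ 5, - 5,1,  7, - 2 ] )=[ - 5, - 2,1,5, 7 ]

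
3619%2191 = 1428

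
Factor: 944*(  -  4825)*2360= - 10749328000 = - 2^7*5^3*59^2*193^1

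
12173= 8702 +3471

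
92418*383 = 35396094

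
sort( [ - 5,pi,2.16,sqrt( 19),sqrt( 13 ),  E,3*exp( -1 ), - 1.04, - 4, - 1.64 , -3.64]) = [  -  5,- 4 , - 3.64 , - 1.64, - 1.04, 3*exp( - 1), 2.16,E,pi,sqrt(13),sqrt(19) ]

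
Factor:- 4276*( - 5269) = 2^2*11^1*479^1*1069^1 = 22530244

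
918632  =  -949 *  ( - 968 ) 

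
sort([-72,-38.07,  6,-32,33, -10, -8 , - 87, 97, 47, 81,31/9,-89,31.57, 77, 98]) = [ - 89,-87, - 72,  -  38.07,-32,-10, - 8,  31/9, 6,31.57, 33, 47, 77,  81,97, 98]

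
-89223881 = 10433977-99657858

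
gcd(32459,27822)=4637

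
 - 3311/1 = -3311 = - 3311.00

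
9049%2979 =112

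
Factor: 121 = 11^2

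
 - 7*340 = - 2380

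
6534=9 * 726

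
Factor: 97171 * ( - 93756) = - 9110364276 = -2^2* 3^1*13^1*601^1*97171^1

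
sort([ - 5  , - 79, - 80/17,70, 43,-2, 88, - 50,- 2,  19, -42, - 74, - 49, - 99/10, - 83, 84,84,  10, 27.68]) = [ - 83, -79,-74, - 50,-49, - 42,-99/10,  -  5,-80/17, - 2,-2  ,  10,19,27.68,  43,70,  84 , 84, 88]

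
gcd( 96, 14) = 2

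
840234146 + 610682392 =1450916538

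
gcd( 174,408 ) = 6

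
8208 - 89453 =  - 81245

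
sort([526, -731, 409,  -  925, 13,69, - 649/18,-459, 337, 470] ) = [  -  925,-731,- 459,  -  649/18,  13, 69,337, 409, 470,526]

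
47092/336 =11773/84 = 140.15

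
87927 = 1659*53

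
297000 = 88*3375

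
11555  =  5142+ 6413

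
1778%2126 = 1778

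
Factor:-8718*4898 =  - 2^2 * 3^1*31^1* 79^1*1453^1= - 42700764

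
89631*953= 85418343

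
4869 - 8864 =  - 3995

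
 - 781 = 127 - 908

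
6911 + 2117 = 9028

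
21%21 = 0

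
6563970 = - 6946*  ( - 945) 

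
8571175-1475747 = 7095428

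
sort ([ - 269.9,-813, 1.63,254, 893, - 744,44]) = [ - 813, - 744, - 269.9,  1.63, 44  ,  254, 893]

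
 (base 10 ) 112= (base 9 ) 134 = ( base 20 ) 5c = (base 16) 70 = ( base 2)1110000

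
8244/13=8244/13 = 634.15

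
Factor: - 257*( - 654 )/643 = 168078/643 = 2^1*3^1 *109^1*257^1*643^( - 1)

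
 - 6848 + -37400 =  - 44248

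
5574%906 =138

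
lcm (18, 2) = 18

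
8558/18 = 475 + 4/9 = 475.44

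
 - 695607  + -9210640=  - 9906247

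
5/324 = 5/324=0.02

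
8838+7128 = 15966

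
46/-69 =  - 2/3 = - 0.67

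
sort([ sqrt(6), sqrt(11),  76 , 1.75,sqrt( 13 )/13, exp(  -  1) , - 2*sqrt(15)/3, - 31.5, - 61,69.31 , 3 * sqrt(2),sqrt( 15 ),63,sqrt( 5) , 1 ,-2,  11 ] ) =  [-61, - 31.5, - 2 * sqrt( 15 ) /3,-2, sqrt (13)/13 , exp(-1 ),1,1.75 , sqrt (5),sqrt ( 6),sqrt(11 ),sqrt(15),  3*sqrt(2),11 , 63, 69.31,  76 ]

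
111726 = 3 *37242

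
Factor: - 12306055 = -5^1 * 701^1 * 3511^1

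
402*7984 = 3209568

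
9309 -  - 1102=10411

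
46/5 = 46/5 = 9.20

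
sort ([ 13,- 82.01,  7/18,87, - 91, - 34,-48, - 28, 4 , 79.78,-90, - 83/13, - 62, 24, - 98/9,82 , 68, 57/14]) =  [-91, - 90, - 82.01, - 62 ,  -  48, - 34,-28, - 98/9,  -  83/13,7/18, 4,57/14, 13,24, 68,  79.78, 82, 87]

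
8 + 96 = 104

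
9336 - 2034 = 7302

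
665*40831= 27152615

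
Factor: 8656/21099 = 2^4*3^( - 1 )*13^(  -  1) = 16/39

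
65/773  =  65/773 = 0.08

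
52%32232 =52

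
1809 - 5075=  - 3266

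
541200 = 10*54120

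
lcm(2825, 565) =2825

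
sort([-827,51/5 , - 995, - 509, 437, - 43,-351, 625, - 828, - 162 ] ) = [ - 995, - 828,  -  827, - 509,  -  351, - 162, - 43, 51/5, 437 , 625 ]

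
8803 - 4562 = 4241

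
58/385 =58/385  =  0.15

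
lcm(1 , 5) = 5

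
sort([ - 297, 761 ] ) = [ - 297,761]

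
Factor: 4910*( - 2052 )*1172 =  - 2^5*3^3*5^1*19^1 * 293^1*491^1 =-  11808275040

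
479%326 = 153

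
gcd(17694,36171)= 9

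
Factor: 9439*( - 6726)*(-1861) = 118148774754 = 2^1*3^1*19^1*59^1*1861^1*9439^1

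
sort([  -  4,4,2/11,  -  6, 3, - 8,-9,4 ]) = [  -  9, -8, - 6, - 4,  2/11,3 , 4,4 ]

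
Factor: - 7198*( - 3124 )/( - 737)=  - 2^3 * 59^1*61^1*67^( -1 )*71^1= - 2044232/67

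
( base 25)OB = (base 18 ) 1fh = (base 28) LN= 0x263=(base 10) 611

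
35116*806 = 28303496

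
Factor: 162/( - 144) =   -  2^ (  -  3)*3^2 = - 9/8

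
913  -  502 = 411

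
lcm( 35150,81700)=3022900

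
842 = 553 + 289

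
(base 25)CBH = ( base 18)160G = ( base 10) 7792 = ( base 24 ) dcg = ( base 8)17160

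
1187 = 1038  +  149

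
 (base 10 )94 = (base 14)6A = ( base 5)334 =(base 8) 136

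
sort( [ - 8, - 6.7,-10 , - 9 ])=[ - 10, - 9 , - 8,-6.7]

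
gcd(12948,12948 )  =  12948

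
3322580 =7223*460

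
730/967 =730/967 = 0.75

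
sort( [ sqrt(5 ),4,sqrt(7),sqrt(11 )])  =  [ sqrt(5) , sqrt(7 ),sqrt (11),4]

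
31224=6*5204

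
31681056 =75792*418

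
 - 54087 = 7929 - 62016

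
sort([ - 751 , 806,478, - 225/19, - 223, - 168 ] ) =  [ - 751, - 223,  -  168,-225/19,478,806 ]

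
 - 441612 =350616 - 792228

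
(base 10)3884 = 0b111100101100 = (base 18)bhe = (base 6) 25552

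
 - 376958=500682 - 877640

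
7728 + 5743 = 13471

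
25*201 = 5025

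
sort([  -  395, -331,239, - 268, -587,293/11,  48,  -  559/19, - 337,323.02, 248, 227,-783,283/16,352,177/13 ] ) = [-783 , - 587, - 395 , - 337,-331,- 268,-559/19, 177/13,283/16,293/11, 48,227,239, 248,323.02, 352]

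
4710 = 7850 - 3140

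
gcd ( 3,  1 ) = 1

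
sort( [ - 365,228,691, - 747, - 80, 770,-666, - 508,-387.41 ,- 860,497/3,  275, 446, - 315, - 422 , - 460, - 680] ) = [ - 860, - 747, - 680, - 666, - 508, - 460 , - 422, - 387.41, - 365, - 315,-80,  497/3, 228,275, 446 , 691, 770 ]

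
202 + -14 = 188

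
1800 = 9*200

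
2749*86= 236414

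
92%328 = 92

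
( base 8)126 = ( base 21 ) 42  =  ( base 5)321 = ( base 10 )86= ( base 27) 35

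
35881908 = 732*49019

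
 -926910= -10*92691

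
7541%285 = 131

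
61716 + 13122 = 74838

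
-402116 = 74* (- 5434) 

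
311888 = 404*772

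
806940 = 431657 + 375283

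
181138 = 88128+93010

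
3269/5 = 3269/5= 653.80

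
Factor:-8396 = - 2^2  *2099^1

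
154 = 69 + 85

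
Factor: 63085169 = 7^1* 2339^1*3853^1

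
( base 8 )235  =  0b10011101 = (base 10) 157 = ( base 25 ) 67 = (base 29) 5c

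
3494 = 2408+1086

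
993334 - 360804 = 632530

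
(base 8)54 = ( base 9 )48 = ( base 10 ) 44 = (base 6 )112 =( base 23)1L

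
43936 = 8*5492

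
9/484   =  9/484=0.02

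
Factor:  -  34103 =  - 67^1*509^1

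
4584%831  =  429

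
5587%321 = 130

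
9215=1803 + 7412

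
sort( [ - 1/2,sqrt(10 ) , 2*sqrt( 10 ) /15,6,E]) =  [- 1/2, 2*sqrt(10)/15,E,sqrt( 10), 6 ] 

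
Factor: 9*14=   2^1*3^2*7^1=126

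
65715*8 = 525720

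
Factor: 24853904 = 2^4*1553369^1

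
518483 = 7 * 74069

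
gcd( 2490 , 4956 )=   6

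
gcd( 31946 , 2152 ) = 2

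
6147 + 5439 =11586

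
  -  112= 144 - 256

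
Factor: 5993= 13^1*461^1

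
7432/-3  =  -2478+2/3 =- 2477.33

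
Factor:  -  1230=-2^1* 3^1*5^1 * 41^1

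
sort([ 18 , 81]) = [18,81]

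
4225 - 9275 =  - 5050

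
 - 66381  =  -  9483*7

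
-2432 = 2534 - 4966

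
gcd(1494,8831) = 1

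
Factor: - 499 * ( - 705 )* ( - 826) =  - 290582670 = -2^1*3^1*5^1*7^1*47^1*59^1* 499^1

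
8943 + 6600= 15543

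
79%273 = 79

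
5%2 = 1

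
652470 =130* 5019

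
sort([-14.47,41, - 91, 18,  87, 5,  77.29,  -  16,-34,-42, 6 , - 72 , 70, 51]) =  [ - 91,-72, - 42 , - 34, - 16,-14.47, 5, 6,18,41, 51, 70, 77.29,87]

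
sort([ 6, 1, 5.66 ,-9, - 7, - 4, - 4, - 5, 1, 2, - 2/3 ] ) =[ - 9, - 7, - 5, - 4, - 4, - 2/3 , 1, 1, 2, 5.66, 6 ]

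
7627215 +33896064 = 41523279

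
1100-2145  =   -1045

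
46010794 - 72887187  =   - 26876393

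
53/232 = 53/232= 0.23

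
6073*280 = 1700440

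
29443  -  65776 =-36333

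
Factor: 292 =2^2*73^1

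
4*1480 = 5920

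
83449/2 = 83449/2 = 41724.50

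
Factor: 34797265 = 5^1 * 19^1 * 366287^1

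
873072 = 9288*94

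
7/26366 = 7/26366 = 0.00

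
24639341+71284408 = 95923749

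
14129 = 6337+7792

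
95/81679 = 95/81679 = 0.00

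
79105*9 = 711945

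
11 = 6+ 5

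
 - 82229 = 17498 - 99727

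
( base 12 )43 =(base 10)51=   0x33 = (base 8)63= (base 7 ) 102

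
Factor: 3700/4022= 2^1*5^2*37^1*2011^(-1) = 1850/2011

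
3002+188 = 3190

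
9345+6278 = 15623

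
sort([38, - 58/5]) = [-58/5,38 ]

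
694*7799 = 5412506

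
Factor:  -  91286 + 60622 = - 2^3*3833^1  =  - 30664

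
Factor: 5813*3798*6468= 142799042232=2^3*3^3*7^2*11^1*211^1*5813^1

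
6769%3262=245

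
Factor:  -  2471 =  - 7^1*353^1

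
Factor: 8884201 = 523^1*16987^1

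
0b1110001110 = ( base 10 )910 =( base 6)4114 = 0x38e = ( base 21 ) 217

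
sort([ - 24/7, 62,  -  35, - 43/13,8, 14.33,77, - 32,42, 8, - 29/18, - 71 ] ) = [ - 71, - 35,  -  32, - 24/7, - 43/13, - 29/18,  8,  8,14.33, 42, 62, 77]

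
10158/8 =5079/4   =  1269.75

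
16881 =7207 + 9674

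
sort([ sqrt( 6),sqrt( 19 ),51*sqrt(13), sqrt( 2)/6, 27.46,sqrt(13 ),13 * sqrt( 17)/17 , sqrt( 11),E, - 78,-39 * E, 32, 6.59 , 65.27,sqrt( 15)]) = [ - 39  *E,-78, sqrt( 2)/6,sqrt( 6)  ,  E, 13 *sqrt(17 )/17,sqrt( 11), sqrt( 13 ), sqrt( 15) , sqrt( 19), 6.59,27.46,32 , 65.27,51 *sqrt( 13) ] 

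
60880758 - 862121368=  - 801240610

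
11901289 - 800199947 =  - 788298658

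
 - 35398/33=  - 3218/3 = - 1072.67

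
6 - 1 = 5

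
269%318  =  269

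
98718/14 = 49359/7 =7051.29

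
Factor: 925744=2^4*57859^1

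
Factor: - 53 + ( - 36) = - 89 = - 89^1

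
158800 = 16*9925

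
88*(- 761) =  - 66968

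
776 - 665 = 111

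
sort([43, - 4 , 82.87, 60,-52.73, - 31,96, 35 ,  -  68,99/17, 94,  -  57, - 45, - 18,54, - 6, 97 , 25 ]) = [ - 68, - 57, - 52.73,- 45,-31, - 18,- 6,-4,99/17,25,  35, 43,54,60, 82.87, 94  ,  96, 97] 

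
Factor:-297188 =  - 2^2 *74297^1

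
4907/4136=4907/4136 =1.19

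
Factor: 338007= 3^1*307^1*367^1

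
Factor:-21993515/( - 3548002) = 2^( - 1)*5^1*17^(- 1 ) * 241^(-1 )*433^( - 1)*4398703^1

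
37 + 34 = 71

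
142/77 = 142/77 =1.84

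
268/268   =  1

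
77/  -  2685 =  - 1  +  2608/2685 = - 0.03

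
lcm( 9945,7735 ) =69615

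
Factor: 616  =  2^3*7^1 * 11^1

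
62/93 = 2/3 = 0.67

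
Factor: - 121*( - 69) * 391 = 3^1*11^2*17^1 *23^2=3264459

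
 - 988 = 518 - 1506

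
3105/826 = 3105/826 = 3.76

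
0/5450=0 = 0.00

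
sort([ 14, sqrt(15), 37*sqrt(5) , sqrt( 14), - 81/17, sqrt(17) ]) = [ - 81/17, sqrt( 14),sqrt ( 15), sqrt ( 17) , 14, 37*sqrt(5 )]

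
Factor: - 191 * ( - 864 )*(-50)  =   - 8251200 = -  2^6*3^3 * 5^2*191^1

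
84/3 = 28=28.00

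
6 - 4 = 2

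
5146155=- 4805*( - 1071 ) 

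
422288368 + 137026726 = 559315094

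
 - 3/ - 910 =3/910 = 0.00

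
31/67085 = 31/67085 = 0.00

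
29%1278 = 29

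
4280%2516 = 1764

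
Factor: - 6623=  - 37^1*179^1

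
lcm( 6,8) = 24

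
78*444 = 34632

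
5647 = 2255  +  3392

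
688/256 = 43/16 = 2.69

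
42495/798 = 53 + 67/266  =  53.25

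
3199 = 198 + 3001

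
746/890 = 373/445 = 0.84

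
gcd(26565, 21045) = 345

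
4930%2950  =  1980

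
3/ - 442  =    -  3/442=- 0.01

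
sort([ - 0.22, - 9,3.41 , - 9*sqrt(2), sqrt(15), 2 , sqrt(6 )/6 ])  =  [-9*sqrt ( 2), - 9 , - 0.22, sqrt(6)/6,2, 3.41,sqrt( 15)] 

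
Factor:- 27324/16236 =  - 69/41 = - 3^1*23^1*41^( - 1)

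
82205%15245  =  5980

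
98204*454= 44584616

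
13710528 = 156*87888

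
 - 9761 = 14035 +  - 23796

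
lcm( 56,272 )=1904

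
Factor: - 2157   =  -3^1*719^1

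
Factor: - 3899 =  - 7^1*557^1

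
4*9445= 37780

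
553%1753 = 553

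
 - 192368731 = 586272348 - 778641079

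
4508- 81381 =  - 76873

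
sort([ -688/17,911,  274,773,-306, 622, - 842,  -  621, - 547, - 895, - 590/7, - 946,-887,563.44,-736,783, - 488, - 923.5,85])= [ - 946,-923.5,-895,-887, - 842 ,-736,-621,  -  547, - 488 , - 306 , - 590/7, - 688/17,85,274, 563.44, 622,  773, 783,911 ] 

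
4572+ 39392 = 43964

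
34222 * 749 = 25632278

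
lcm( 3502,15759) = 31518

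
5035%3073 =1962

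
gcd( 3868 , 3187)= 1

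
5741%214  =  177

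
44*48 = 2112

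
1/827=1/827 = 0.00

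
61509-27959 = 33550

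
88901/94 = 88901/94 = 945.76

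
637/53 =637/53 = 12.02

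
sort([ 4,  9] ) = [4,  9 ]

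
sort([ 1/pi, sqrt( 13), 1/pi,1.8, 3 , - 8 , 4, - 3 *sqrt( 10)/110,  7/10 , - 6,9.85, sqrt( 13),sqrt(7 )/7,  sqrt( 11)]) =[ - 8, - 6 , - 3 *sqrt(10)/110,1/pi,1/pi, sqrt(7)/7, 7/10 , 1.8, 3, sqrt(11) , sqrt(13 ), sqrt( 13),4,9.85]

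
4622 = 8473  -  3851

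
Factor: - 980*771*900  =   - 680022000 = - 2^4*3^3*5^3*7^2*257^1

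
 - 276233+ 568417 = 292184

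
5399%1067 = 64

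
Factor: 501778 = 2^1*250889^1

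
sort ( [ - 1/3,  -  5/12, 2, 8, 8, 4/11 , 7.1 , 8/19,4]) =[ - 5/12,-1/3, 4/11 , 8/19 , 2,  4,  7.1, 8, 8 ]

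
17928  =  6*2988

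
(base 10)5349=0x14e5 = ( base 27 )793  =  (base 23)a2d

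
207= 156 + 51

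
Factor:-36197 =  - 7^1 * 5171^1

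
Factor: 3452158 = 2^1*1726079^1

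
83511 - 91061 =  -7550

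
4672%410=162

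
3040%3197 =3040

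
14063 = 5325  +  8738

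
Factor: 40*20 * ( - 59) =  - 47200= - 2^5 * 5^2*59^1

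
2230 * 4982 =11109860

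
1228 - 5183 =  -  3955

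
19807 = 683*29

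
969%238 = 17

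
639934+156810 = 796744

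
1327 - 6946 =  - 5619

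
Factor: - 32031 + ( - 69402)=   -  3^1 *33811^1  =  -101433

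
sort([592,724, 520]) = [ 520, 592 , 724 ] 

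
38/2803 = 38/2803  =  0.01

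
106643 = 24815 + 81828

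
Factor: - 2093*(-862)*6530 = 11781203980 = 2^2 * 5^1*7^1*13^1* 23^1 * 431^1*653^1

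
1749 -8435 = -6686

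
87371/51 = 87371/51 = 1713.16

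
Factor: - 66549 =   -  3^1 * 7^1 * 3169^1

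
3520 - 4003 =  - 483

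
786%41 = 7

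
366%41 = 38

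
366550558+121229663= 487780221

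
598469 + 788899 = 1387368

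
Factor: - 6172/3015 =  - 2^2 *3^( - 2)*5^( - 1) * 67^(-1 )*1543^1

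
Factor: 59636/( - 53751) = - 2^2 * 3^( - 1) * 17^1*  19^ ( - 1) * 23^(-1)*41^( - 1) * 877^1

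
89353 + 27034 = 116387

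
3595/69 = 3595/69 = 52.10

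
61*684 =41724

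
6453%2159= 2135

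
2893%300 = 193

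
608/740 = 152/185  =  0.82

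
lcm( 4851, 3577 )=354123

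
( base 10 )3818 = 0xeea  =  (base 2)111011101010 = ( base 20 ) 9ai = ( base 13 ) 1979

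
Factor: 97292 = 2^2 *13^1*1871^1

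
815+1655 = 2470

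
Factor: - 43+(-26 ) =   -  69 = -  3^1*23^1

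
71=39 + 32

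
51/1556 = 51/1556 = 0.03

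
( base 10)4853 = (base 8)11365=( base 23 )940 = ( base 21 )B02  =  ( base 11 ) 3712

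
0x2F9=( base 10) 761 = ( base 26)137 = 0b1011111001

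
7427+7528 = 14955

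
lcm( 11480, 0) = 0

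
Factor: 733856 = 2^5*17^1 * 19^1 * 71^1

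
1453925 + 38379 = 1492304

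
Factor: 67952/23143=2^4*31^1*137^1*23143^(-1 )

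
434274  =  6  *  72379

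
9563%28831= 9563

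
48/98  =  24/49 = 0.49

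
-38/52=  - 19/26 = - 0.73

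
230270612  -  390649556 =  - 160378944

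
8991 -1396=7595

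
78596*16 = 1257536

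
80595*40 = 3223800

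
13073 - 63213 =  -  50140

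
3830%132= 2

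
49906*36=1796616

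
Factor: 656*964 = 632384 = 2^6 * 41^1*241^1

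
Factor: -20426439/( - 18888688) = 2^ ( - 4)*3^1* 7^( - 1 )*11^1*13^( - 1 )*701^1*883^1*12973^( - 1)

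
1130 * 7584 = 8569920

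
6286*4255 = 26746930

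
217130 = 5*43426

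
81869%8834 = 2363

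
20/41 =20/41  =  0.49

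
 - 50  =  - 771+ 721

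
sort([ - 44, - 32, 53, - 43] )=[ - 44,-43,-32,53 ] 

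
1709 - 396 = 1313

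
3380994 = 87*38862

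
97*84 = 8148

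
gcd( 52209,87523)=1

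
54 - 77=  - 23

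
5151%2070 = 1011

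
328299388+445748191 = 774047579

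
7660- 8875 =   -  1215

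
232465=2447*95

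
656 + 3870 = 4526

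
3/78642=1/26214 = 0.00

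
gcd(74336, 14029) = 1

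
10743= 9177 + 1566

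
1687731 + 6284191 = 7971922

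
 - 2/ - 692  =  1/346 = 0.00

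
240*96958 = 23269920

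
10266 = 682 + 9584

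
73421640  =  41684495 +31737145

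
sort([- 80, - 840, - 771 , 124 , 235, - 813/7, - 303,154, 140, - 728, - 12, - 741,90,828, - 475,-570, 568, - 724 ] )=[-840,-771, - 741 , - 728, -724,  -  570, - 475, - 303, - 813/7,-80 ,-12, 90,124,140 , 154,  235,  568,828]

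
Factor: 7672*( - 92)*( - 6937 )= 2^5*7^2*23^1*137^1*991^1= 4896301088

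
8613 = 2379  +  6234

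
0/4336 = 0 = 0.00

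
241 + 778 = 1019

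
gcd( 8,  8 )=8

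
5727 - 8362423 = - 8356696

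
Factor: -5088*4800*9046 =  - 220925030400 =-2^12*3^2*5^2*53^1*4523^1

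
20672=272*76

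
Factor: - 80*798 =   -  63840= - 2^5 * 3^1*5^1 * 7^1*19^1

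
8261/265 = 8261/265 = 31.17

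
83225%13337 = 3203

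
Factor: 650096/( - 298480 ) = -5^ ( - 1 )*7^( - 1)*13^(- 1)*991^1 = -991/455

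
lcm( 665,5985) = 5985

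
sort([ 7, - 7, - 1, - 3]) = [ - 7, - 3, - 1, 7 ]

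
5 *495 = 2475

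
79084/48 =19771/12= 1647.58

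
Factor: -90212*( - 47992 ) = 4329454304 = 2^5*7^1*19^1*857^1*1187^1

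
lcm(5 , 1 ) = 5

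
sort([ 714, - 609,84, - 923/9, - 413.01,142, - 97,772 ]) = [ - 609,-413.01, - 923/9, - 97, 84,142, 714,772 ] 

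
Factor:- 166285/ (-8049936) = 2^(-4 )*3^(-1)*5^1*7^1*29^(  -  1)*4751^1*5783^(-1 )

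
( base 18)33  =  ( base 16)39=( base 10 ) 57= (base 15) 3c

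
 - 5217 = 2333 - 7550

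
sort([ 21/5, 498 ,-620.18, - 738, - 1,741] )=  [  -  738, - 620.18, - 1,21/5, 498, 741] 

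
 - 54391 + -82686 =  - 137077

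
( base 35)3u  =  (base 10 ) 135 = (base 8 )207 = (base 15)90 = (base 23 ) 5k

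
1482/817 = 78/43 =1.81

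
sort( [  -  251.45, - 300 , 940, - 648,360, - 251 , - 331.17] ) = [ - 648, - 331.17, - 300, -251.45, - 251,360,940]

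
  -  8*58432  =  -467456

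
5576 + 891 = 6467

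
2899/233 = 12 + 103/233= 12.44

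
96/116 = 24/29= 0.83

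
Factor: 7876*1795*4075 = 2^2 * 5^3 * 11^1*163^1 * 179^1 *359^1=57609986500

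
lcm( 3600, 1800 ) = 3600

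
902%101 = 94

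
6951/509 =13 + 334/509 = 13.66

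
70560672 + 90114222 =160674894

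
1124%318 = 170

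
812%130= 32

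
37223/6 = 37223/6 = 6203.83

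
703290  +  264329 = 967619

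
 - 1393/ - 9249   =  1393/9249= 0.15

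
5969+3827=9796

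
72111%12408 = 10071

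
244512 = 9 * 27168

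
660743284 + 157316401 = 818059685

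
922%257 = 151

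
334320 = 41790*8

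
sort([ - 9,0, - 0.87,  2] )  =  [ - 9, - 0.87, 0, 2 ] 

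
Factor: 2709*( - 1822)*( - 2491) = 2^1 * 3^2 * 7^1 * 43^1*47^1*53^1 * 911^1=12295072818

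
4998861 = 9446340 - 4447479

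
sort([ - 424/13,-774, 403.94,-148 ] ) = [-774,  -  148, - 424/13, 403.94 ] 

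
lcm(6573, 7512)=52584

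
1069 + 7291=8360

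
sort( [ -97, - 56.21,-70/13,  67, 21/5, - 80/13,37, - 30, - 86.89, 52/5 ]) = [- 97,  -  86.89,-56.21, - 30, - 80/13, -70/13,21/5 , 52/5, 37,67] 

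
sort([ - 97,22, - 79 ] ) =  [ - 97,-79, 22]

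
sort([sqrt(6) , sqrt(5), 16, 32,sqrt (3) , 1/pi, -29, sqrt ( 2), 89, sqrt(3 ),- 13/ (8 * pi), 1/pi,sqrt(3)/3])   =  [-29,-13/( 8 *pi ),1/pi, 1/pi, sqrt(3 ) /3,sqrt( 2 ) , sqrt (3), sqrt ( 3 ), sqrt(5 ), sqrt( 6 ),16,32, 89]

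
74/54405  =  74/54405 = 0.00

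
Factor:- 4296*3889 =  - 16707144  =  -2^3 * 3^1*179^1*3889^1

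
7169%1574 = 873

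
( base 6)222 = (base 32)2M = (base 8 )126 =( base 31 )2o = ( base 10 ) 86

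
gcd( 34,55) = 1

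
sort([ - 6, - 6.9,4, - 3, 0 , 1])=[ - 6.9,  -  6, - 3,  0,1, 4 ] 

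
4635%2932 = 1703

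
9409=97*97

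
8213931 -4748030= 3465901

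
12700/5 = 2540  =  2540.00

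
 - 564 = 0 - 564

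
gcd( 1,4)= 1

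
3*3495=10485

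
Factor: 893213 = 893213^1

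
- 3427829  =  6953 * ( - 493)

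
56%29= 27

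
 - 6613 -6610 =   -  13223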